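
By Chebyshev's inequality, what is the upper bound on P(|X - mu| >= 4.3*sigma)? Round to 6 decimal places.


P <= 1/k^2
k^2 = 4.3^2 = 18.49
1/k^2 = 1 / 18.49 = 100/1849 ≈ 0.05408329

0.054083


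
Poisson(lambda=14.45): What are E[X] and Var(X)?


E[X] = Var(X) = lambda = 14.45

14.45, 14.45


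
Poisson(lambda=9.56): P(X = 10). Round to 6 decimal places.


P = e^(-lam) * lam^k / k!
e^(-9.56) ≈ 0.00007049280
lam^k = 9.56^10 ≈ 6376449474.101406
k! = 10! = 3628800
P = 0.00007049280 * 6376449474.101406 / 3628800 ≈ 0.123868

0.123868


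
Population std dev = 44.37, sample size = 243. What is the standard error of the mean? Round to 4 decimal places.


SE = sigma / sqrt(n)
sqrt(243) ≈ 15.588457
SE = 44.37 / 15.588457 ≈ 2.846337

2.8463


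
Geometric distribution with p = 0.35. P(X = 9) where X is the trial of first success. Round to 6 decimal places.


P = (1-p)^(k-1) * p
(1-p)^(k-1) = 0.65^8 ≈ 0.03186448
P = 0.03186448 * 0.35 ≈ 0.01115257

0.011153


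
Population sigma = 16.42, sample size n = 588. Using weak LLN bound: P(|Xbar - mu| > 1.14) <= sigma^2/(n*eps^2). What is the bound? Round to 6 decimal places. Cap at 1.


bound = min(1, sigma^2/(n*eps^2))
sigma^2 = 16.42^2 = 269.6164
n*eps^2 = 588 * 1.14^2 = 588 * 1.2996 = 764.1648
sigma^2/(n*eps^2) = 269.6164 / 764.1648 ≈ 0.35282494

0.352825


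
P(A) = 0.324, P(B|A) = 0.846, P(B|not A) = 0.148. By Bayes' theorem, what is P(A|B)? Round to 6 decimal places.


P(A|B) = P(B|A)*P(A) / P(B), P(B) = P(B|A)*P(A) + P(B|not A)*P(not A)
P(B|A)*P(A) = 0.846 * 0.324 = 0.274104
P(B|not A)*P(not A) = 0.148 * 0.676 = 0.100048
P(B) = 0.274104 + 0.100048 = 0.374152
P(A|B) = 0.274104 / 0.374152 ≈ 0.73260065

0.732601


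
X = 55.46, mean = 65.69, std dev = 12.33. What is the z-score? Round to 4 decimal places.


z = (X - mu) / sigma
X - mu = 55.46 - 65.69 = -10.23
z = -10.23 / 12.33 = -341/411 ≈ -0.829684

-0.8297


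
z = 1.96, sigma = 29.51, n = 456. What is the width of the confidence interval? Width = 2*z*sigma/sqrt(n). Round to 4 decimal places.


width = 2*z*sigma/sqrt(n)
2*z*sigma = 2 * 1.96 * 29.51 = 115.6792
sqrt(456) ≈ 21.354157
width = 115.6792 / 21.354157 ≈ 5.417175

5.4172


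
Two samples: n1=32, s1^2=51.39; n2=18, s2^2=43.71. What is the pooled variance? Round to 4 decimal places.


sp^2 = ((n1-1)*s1^2 + (n2-1)*s2^2)/(n1+n2-2)
(n1-1)*s1^2 = 31 * 51.39 = 1593.09
(n2-1)*s2^2 = 17 * 43.71 = 743.07
numerator = 1593.09 + 743.07 = 2336.16
n1+n2-2 = 48
sp^2 = 2336.16 / 48 = 48.67

48.6700


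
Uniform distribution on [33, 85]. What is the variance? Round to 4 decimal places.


Var = (b-a)^2 / 12
(b-a)^2 = (85 - 33)^2 = 2704
Var = 2704/12 ≈ 225.333333

225.3333


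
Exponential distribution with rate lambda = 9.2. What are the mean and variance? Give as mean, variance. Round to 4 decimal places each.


mean = 1/lam, var = 1/lam^2
mean = 1 / 9.2 = 5/46 ≈ 0.108696
lam^2 = 9.2^2 = 84.64
var = 1 / 84.64 = 25/2116 ≈ 0.011815

0.1087, 0.0118


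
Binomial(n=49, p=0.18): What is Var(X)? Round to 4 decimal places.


Var = n*p*(1-p) = 49 * 0.18 * 0.82 = 7.2324

7.2324


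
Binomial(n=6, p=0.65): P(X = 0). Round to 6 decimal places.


P = C(n,k) * p^k * (1-p)^(n-k)
C(6,0) = 1
p^k = 0.65^0 = 1
(1-p)^(n-k) = 0.35^6 ≈ 0.001838266
P = 1 * 1 * 0.001838266 ≈ 0.001838

0.001838


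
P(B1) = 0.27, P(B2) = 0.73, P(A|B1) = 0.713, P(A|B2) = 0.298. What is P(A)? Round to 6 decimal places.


P(A) = P(A|B1)*P(B1) + P(A|B2)*P(B2)
P(A|B1)*P(B1) = 0.713 * 0.27 = 0.19251
P(A|B2)*P(B2) = 0.298 * 0.73 = 0.21754
P(A) = 0.19251 + 0.21754 = 0.41005

0.410050


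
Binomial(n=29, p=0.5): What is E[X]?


E[X] = n*p = 29 * 0.5 = 14.5

14.5


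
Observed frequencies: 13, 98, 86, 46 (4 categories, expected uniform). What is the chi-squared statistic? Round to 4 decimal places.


chi2 = sum((O-E)^2/E), E = total/4
total = 243, E = 243/4 = 60.75
(13 - 60.75)^2 / 60.75 = 2280.0625 / 60.75 = 36481/972 ≈ 37.531893
(98 - 60.75)^2 / 60.75 = 1387.5625 / 60.75 = 22201/972 ≈ 22.840535
(86 - 60.75)^2 / 60.75 = 637.5625 / 60.75 = 10201/972 ≈ 10.494856
(46 - 60.75)^2 / 60.75 = 217.5625 / 60.75 = 3481/972 ≈ 3.581276
chi2 = 18091/243 ≈ 74.448560

74.4486


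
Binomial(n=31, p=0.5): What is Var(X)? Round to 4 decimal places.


Var = n*p*(1-p) = 31 * 0.5 * 0.5 = 7.75

7.7500


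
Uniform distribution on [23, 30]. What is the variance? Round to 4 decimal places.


Var = (b-a)^2 / 12
(b-a)^2 = (30 - 23)^2 = 49
Var = 49/12 ≈ 4.083333

4.0833


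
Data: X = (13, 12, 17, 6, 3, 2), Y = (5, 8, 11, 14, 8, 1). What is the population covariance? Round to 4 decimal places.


Cov = (1/n)*sum((xi-xbar)(yi-ybar))
n = 6, xbar = 53/6 ≈ 8.833333, ybar = 47/6 ≈ 7.833333
sum((xi-xbar)(yi-ybar)) = 257/6 ≈ 42.833333
Cov = 42.833333 / 6 = 257/36 ≈ 7.138889

7.1389


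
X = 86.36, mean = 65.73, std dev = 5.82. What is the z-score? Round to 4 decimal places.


z = (X - mu) / sigma
X - mu = 86.36 - 65.73 = 20.63
z = 20.63 / 5.82 = 2063/582 ≈ 3.544674

3.5447


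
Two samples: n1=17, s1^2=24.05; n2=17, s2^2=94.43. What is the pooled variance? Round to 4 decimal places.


sp^2 = ((n1-1)*s1^2 + (n2-1)*s2^2)/(n1+n2-2)
(n1-1)*s1^2 = 16 * 24.05 = 384.8
(n2-1)*s2^2 = 16 * 94.43 = 1510.88
numerator = 384.8 + 1510.88 = 1895.68
n1+n2-2 = 32
sp^2 = 1895.68 / 32 = 59.24

59.2400


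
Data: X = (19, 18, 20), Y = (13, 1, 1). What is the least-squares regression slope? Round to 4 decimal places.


b = sum((xi-xbar)(yi-ybar)) / sum((xi-xbar)^2)
n = 3, xbar = 57/3 = 19, ybar = 15/3 = 5
Sxy = sum((xi-xbar)(yi-ybar)) = 0
Sxx = sum((xi-xbar)^2) = 2
b = Sxy / Sxx = 0

0.0000


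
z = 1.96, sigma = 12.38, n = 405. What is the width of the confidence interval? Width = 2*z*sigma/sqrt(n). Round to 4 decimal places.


width = 2*z*sigma/sqrt(n)
2*z*sigma = 2 * 1.96 * 12.38 = 48.5296
sqrt(405) ≈ 20.124612
width = 48.5296 / 20.124612 ≈ 2.411455

2.4115


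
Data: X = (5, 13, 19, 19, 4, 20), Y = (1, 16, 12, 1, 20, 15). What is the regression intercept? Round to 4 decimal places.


a = ybar - b*xbar, where b = sum((xi-xbar)(yi-ybar)) / sum((xi-xbar)^2)
n = 6, xbar = 80/6 = 40/3 ≈ 13.333333, ybar = 65/6 ≈ 10.833333
Sxy = sum((xi-xbar)(yi-ybar)) = -80/3 ≈ -26.666667
Sxx = sum((xi-xbar)^2) = 796/3 ≈ 265.333333
b = Sxy / Sxx = -20/199 ≈ -0.100503
a = 10.833333 - (-0.100503) * 13.333333 = 4845/398 ≈ 12.173367

12.1734


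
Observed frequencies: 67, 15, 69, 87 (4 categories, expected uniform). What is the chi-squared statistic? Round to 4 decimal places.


chi2 = sum((O-E)^2/E), E = total/4
total = 238, E = 238/4 = 59.5
(67 - 59.5)^2 / 59.5 = 56.25 / 59.5 = 225/238 ≈ 0.945378
(15 - 59.5)^2 / 59.5 = 1980.25 / 59.5 = 7921/238 ≈ 33.281513
(69 - 59.5)^2 / 59.5 = 90.25 / 59.5 = 361/238 ≈ 1.516807
(87 - 59.5)^2 / 59.5 = 756.25 / 59.5 = 3025/238 ≈ 12.710084
chi2 = 5766/119 ≈ 48.453782

48.4538


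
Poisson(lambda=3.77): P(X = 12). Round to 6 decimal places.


P = e^(-lam) * lam^k / k!
e^(-3.77) ≈ 0.02305206
lam^k = 3.77^12 ≈ 8243206.936713
k! = 12! = 479001600
P = 0.02305206 * 8243206.936713 / 479001600 ≈ 0.000397

0.000397


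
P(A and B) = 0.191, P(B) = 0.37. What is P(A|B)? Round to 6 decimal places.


P(A|B) = P(A and B) / P(B) = 0.191 / 0.37 = 191/370 ≈ 0.51621622

0.516216


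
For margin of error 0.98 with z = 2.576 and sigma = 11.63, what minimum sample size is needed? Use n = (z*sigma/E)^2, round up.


z*sigma/E = 2.576 * 11.63 / 0.98 = 26749/875 ≈ 30.570286
(z*sigma/E)^2 ≈ 934.542369
round up: n = 935

935


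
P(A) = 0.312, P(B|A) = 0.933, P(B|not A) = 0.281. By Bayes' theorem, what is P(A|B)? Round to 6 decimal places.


P(A|B) = P(B|A)*P(A) / P(B), P(B) = P(B|A)*P(A) + P(B|not A)*P(not A)
P(B|A)*P(A) = 0.933 * 0.312 = 0.291096
P(B|not A)*P(not A) = 0.281 * 0.688 = 0.193328
P(B) = 0.291096 + 0.193328 = 0.484424
P(A|B) = 0.291096 / 0.484424 ≈ 0.60091160

0.600912


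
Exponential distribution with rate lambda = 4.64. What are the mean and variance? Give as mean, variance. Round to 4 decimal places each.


mean = 1/lam, var = 1/lam^2
mean = 1 / 4.64 = 25/116 ≈ 0.215517
lam^2 = 4.64^2 = 21.5296
var = 1 / 21.5296 ≈ 0.046448

0.2155, 0.0464


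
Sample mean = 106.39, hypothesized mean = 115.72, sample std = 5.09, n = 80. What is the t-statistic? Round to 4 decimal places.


t = (xbar - mu0) / (s/sqrt(n))
xbar - mu0 = 106.39 - 115.72 = -9.33
sqrt(80) ≈ 8.94427191
s/sqrt(n) = 5.09 / 8.94427191 ≈ 0.56907930
t = -9.33 / 0.56907930 ≈ -16.394903

-16.3949


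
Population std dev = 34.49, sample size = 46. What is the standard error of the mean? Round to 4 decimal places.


SE = sigma / sqrt(n)
sqrt(46) ≈ 6.782330
SE = 34.49 / 6.782330 ≈ 5.085273

5.0853


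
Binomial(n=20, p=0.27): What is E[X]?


E[X] = n*p = 20 * 0.27 = 5.4

5.4


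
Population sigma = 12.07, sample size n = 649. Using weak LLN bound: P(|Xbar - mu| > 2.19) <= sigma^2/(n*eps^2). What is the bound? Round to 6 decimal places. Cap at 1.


bound = min(1, sigma^2/(n*eps^2))
sigma^2 = 12.07^2 = 145.6849
n*eps^2 = 649 * 2.19^2 = 649 * 4.7961 = 3112.6689
sigma^2/(n*eps^2) = 145.6849 / 3112.6689 ≈ 0.04680385

0.046804


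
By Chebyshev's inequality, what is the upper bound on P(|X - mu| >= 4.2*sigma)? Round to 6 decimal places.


P <= 1/k^2
k^2 = 4.2^2 = 17.64
1/k^2 = 1 / 17.64 = 25/441 ≈ 0.05668934

0.056689


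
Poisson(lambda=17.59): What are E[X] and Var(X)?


E[X] = Var(X) = lambda = 17.59

17.59, 17.59


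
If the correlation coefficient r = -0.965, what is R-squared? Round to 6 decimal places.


R^2 = r^2 = (-0.965)^2 = 0.931225

0.931225


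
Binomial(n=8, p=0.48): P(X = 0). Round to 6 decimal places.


P = C(n,k) * p^k * (1-p)^(n-k)
C(8,0) = 1
p^k = 0.48^0 = 1
(1-p)^(n-k) = 0.52^8 ≈ 0.005345973
P = 1 * 1 * 0.005345973 ≈ 0.005346

0.005346


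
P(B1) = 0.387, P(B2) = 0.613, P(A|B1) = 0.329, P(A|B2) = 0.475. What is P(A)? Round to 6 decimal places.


P(A) = P(A|B1)*P(B1) + P(A|B2)*P(B2)
P(A|B1)*P(B1) = 0.329 * 0.387 = 0.127323
P(A|B2)*P(B2) = 0.475 * 0.613 = 0.291175
P(A) = 0.127323 + 0.291175 = 0.418498

0.418498


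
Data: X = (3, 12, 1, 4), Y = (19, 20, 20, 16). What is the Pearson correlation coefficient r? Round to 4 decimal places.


r = sum((xi-xbar)(yi-ybar)) / sqrt(sum((xi-xbar)^2) * sum((yi-ybar)^2))
n = 4, xbar = 20/4 = 5, ybar = 75/4 = 18.75
Sxy = sum((xi-xbar)(yi-ybar)) = 6
Sxx = sum((xi-xbar)^2) = 70
Syy = sum((yi-ybar)^2) = 10.75
sqrt(Sxx*Syy) ≈ 27.431733
r = Sxy / sqrt(Sxx*Syy) = 6 / 27.431733 ≈ 0.218725

0.2187


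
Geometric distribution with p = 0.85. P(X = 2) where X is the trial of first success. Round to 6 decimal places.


P = (1-p)^(k-1) * p
(1-p)^(k-1) = 0.15^1 = 0.15
P = 0.15 * 0.85 = 0.1275

0.127500


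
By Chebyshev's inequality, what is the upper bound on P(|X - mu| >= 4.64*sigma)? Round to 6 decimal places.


P <= 1/k^2
k^2 = 4.64^2 = 21.5296
1/k^2 = 1 / 21.5296 ≈ 0.04644768

0.046448


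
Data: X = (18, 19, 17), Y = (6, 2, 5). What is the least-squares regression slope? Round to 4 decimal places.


b = sum((xi-xbar)(yi-ybar)) / sum((xi-xbar)^2)
n = 3, xbar = 54/3 = 18, ybar = 13/3 ≈ 4.333333
Sxy = sum((xi-xbar)(yi-ybar)) = -3
Sxx = sum((xi-xbar)^2) = 2
b = Sxy / Sxx = -1.5

-1.5000


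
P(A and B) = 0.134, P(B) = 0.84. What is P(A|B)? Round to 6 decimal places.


P(A|B) = P(A and B) / P(B) = 0.134 / 0.84 = 67/420 ≈ 0.15952381

0.159524


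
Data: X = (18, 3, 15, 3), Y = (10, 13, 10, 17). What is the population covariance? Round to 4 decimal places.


Cov = (1/n)*sum((xi-xbar)(yi-ybar))
n = 4, xbar = 39/4 = 9.75, ybar = 50/4 = 12.5
sum((xi-xbar)(yi-ybar)) = -67.5
Cov = -67.5 / 4 = -16.875

-16.8750


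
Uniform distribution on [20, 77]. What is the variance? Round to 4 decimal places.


Var = (b-a)^2 / 12
(b-a)^2 = (77 - 20)^2 = 3249
Var = 3249/12 = 270.75

270.7500


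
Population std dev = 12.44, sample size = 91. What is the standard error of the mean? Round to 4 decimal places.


SE = sigma / sqrt(n)
sqrt(91) ≈ 9.539392
SE = 12.44 / 9.539392 ≈ 1.304066

1.3041


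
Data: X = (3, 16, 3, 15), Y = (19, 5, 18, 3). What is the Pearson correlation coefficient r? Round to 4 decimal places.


r = sum((xi-xbar)(yi-ybar)) / sqrt(sum((xi-xbar)^2) * sum((yi-ybar)^2))
n = 4, xbar = 37/4 = 9.25, ybar = 45/4 = 11.25
Sxy = sum((xi-xbar)(yi-ybar)) = -180.25
Sxx = sum((xi-xbar)^2) = 156.75
Syy = sum((yi-ybar)^2) = 212.75
sqrt(Sxx*Syy) ≈ 182.615888
r = Sxy / sqrt(Sxx*Syy) = -180.25 / 182.615888 ≈ -0.987044

-0.9870


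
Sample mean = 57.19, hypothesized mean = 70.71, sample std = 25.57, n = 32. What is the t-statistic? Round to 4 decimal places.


t = (xbar - mu0) / (s/sqrt(n))
xbar - mu0 = 57.19 - 70.71 = -13.52
sqrt(32) ≈ 5.65685425
s/sqrt(n) = 25.57 / 5.65685425 ≈ 4.52018010
t = -13.52 / 4.52018010 ≈ -2.991031

-2.9910


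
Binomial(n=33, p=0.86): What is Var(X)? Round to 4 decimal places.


Var = n*p*(1-p) = 33 * 0.86 * 0.14 = 3.9732

3.9732


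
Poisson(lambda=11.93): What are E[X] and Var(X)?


E[X] = Var(X) = lambda = 11.93

11.93, 11.93


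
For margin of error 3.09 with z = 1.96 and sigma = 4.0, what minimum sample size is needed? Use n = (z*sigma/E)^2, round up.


z*sigma/E = 1.96 * 4.0 / 3.09 = 784/309 ≈ 2.537217
(z*sigma/E)^2 ≈ 6.437469
round up: n = 7

7


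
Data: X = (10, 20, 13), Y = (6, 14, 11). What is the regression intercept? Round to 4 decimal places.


a = ybar - b*xbar, where b = sum((xi-xbar)(yi-ybar)) / sum((xi-xbar)^2)
n = 3, xbar = 43/3 ≈ 14.333333, ybar = 31/3 ≈ 10.333333
Sxy = sum((xi-xbar)(yi-ybar)) = 116/3 ≈ 38.666667
Sxx = sum((xi-xbar)^2) = 158/3 ≈ 52.666667
b = Sxy / Sxx = 58/79 ≈ 0.734177
a = 10.333333 - 0.734177 * 14.333333 = -15/79 ≈ -0.189873

-0.1899


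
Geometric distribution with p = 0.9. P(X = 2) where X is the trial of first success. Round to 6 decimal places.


P = (1-p)^(k-1) * p
(1-p)^(k-1) = 0.1^1 = 0.1
P = 0.1 * 0.9 = 0.09

0.090000


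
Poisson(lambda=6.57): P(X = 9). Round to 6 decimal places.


P = e^(-lam) * lam^k / k!
e^(-6.57) ≈ 0.001401797
lam^k = 6.57^9 ≈ 22808058.910723
k! = 9! = 362880
P = 0.001401797 * 22808058.910723 / 362880 ≈ 0.088107

0.088107


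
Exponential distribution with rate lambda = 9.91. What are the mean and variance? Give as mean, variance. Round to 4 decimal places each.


mean = 1/lam, var = 1/lam^2
mean = 1 / 9.91 = 100/991 ≈ 0.100908
lam^2 = 9.91^2 = 98.2081
var = 1 / 98.2081 ≈ 0.010182

0.1009, 0.0102


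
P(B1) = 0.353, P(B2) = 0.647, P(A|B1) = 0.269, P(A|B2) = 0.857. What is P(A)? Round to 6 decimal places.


P(A) = P(A|B1)*P(B1) + P(A|B2)*P(B2)
P(A|B1)*P(B1) = 0.269 * 0.353 = 0.094957
P(A|B2)*P(B2) = 0.857 * 0.647 = 0.554479
P(A) = 0.094957 + 0.554479 = 0.649436

0.649436


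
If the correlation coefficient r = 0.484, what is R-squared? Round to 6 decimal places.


R^2 = r^2 = (0.484)^2 = 0.234256

0.234256


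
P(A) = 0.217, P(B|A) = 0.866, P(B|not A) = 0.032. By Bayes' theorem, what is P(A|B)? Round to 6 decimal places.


P(A|B) = P(B|A)*P(A) / P(B), P(B) = P(B|A)*P(A) + P(B|not A)*P(not A)
P(B|A)*P(A) = 0.866 * 0.217 = 0.187922
P(B|not A)*P(not A) = 0.032 * 0.783 = 0.025056
P(B) = 0.187922 + 0.025056 = 0.212978
P(A|B) = 0.187922 / 0.212978 ≈ 0.88235405

0.882354


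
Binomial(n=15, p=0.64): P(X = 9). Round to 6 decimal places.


P = C(n,k) * p^k * (1-p)^(n-k)
C(15,9) = 5005
p^k = 0.64^9 ≈ 0.01801440
(1-p)^(n-k) = 0.36^6 ≈ 0.002176782
P = 5005 * 0.01801440 * 0.002176782 ≈ 0.196263

0.196263


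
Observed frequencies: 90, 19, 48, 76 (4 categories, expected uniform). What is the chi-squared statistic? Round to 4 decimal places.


chi2 = sum((O-E)^2/E), E = total/4
total = 233, E = 233/4 = 58.25
(90 - 58.25)^2 / 58.25 = 1008.0625 / 58.25 = 16129/932 ≈ 17.305794
(19 - 58.25)^2 / 58.25 = 1540.5625 / 58.25 = 24649/932 ≈ 26.447425
(48 - 58.25)^2 / 58.25 = 105.0625 / 58.25 = 1681/932 ≈ 1.803648
(76 - 58.25)^2 / 58.25 = 315.0625 / 58.25 = 5041/932 ≈ 5.408798
chi2 = 11875/233 ≈ 50.965665

50.9657


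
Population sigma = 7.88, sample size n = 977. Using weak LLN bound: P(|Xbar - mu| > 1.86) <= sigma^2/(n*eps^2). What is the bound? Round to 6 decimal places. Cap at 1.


bound = min(1, sigma^2/(n*eps^2))
sigma^2 = 7.88^2 = 62.0944
n*eps^2 = 977 * 1.86^2 = 977 * 3.4596 = 3380.0292
sigma^2/(n*eps^2) = 62.0944 / 3380.0292 ≈ 0.01837097

0.018371


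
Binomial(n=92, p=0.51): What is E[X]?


E[X] = n*p = 92 * 0.51 = 46.92

46.92


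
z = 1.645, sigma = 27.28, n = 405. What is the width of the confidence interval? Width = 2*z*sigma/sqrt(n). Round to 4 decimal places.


width = 2*z*sigma/sqrt(n)
2*z*sigma = 2 * 1.645 * 27.28 = 89.7512
sqrt(405) ≈ 20.124612
width = 89.7512 / 20.124612 ≈ 4.459773

4.4598


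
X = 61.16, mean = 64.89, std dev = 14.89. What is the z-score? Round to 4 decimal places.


z = (X - mu) / sigma
X - mu = 61.16 - 64.89 = -3.73
z = -3.73 / 14.89 = -373/1489 ≈ -0.250504

-0.2505


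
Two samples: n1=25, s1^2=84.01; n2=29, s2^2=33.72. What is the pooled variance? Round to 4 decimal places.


sp^2 = ((n1-1)*s1^2 + (n2-1)*s2^2)/(n1+n2-2)
(n1-1)*s1^2 = 24 * 84.01 = 2016.24
(n2-1)*s2^2 = 28 * 33.72 = 944.16
numerator = 2016.24 + 944.16 = 2960.4
n1+n2-2 = 52
sp^2 = 2960.4 / 52 = 7401/130 ≈ 56.930769

56.9308


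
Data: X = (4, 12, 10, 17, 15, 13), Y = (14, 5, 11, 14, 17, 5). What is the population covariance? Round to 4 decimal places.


Cov = (1/n)*sum((xi-xbar)(yi-ybar))
n = 6, xbar = 71/6 ≈ 11.833333, ybar = 66/6 = 11
sum((xi-xbar)(yi-ybar)) = 3
Cov = 3 / 6 = 0.5

0.5000


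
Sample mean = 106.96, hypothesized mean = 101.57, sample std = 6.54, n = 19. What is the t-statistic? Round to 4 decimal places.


t = (xbar - mu0) / (s/sqrt(n))
xbar - mu0 = 106.96 - 101.57 = 5.39
sqrt(19) ≈ 4.35889894
s/sqrt(n) = 6.54 / 4.35889894 ≈ 1.50037890
t = 5.39 / 1.50037890 ≈ 3.592426

3.5924


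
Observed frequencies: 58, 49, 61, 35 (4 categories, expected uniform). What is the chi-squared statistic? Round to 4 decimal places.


chi2 = sum((O-E)^2/E), E = total/4
total = 203, E = 203/4 = 50.75
(58 - 50.75)^2 / 50.75 = 52.5625 / 50.75 = 29/28 ≈ 1.035714
(49 - 50.75)^2 / 50.75 = 3.0625 / 50.75 = 7/116 ≈ 0.060345
(61 - 50.75)^2 / 50.75 = 105.0625 / 50.75 = 1681/812 ≈ 2.070197
(35 - 50.75)^2 / 50.75 = 248.0625 / 50.75 = 567/116 ≈ 4.887931
chi2 = 1635/203 ≈ 8.054187

8.0542


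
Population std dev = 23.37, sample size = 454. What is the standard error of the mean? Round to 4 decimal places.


SE = sigma / sqrt(n)
sqrt(454) ≈ 21.307276
SE = 23.37 / 21.307276 ≈ 1.096808

1.0968


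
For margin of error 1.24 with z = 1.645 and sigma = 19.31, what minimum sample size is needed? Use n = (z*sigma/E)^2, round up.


z*sigma/E = 1.645 * 19.31 / 1.24 ≈ 25.616895
(z*sigma/E)^2 ≈ 656.225318
round up: n = 657

657


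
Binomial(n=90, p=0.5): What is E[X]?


E[X] = n*p = 90 * 0.5 = 45

45


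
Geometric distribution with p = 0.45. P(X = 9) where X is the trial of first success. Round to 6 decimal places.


P = (1-p)^(k-1) * p
(1-p)^(k-1) = 0.55^8 ≈ 0.008373394
P = 0.008373394 * 0.45 ≈ 0.003768027

0.003768


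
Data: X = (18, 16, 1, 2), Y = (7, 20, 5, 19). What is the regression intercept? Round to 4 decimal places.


a = ybar - b*xbar, where b = sum((xi-xbar)(yi-ybar)) / sum((xi-xbar)^2)
n = 4, xbar = 37/4 = 9.25, ybar = 51/4 = 12.75
Sxy = sum((xi-xbar)(yi-ybar)) = 17.25
Sxx = sum((xi-xbar)^2) = 242.75
b = Sxy / Sxx = 69/971 ≈ 0.071061
a = 12.75 - 0.071061 * 9.25 = 11742/971 ≈ 12.092688

12.0927


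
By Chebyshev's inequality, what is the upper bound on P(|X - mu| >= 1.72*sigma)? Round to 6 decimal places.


P <= 1/k^2
k^2 = 1.72^2 = 2.9584
1/k^2 = 1 / 2.9584 = 625/1849 ≈ 0.33802055

0.338021


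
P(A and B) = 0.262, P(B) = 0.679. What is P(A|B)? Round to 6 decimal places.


P(A|B) = P(A and B) / P(B) = 0.262 / 0.679 = 262/679 ≈ 0.38586156

0.385862


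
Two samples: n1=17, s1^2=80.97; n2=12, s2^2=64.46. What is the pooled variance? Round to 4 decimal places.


sp^2 = ((n1-1)*s1^2 + (n2-1)*s2^2)/(n1+n2-2)
(n1-1)*s1^2 = 16 * 80.97 = 1295.52
(n2-1)*s2^2 = 11 * 64.46 = 709.06
numerator = 1295.52 + 709.06 = 2004.58
n1+n2-2 = 27
sp^2 = 2004.58 / 27 = 100229/1350 ≈ 74.243704

74.2437


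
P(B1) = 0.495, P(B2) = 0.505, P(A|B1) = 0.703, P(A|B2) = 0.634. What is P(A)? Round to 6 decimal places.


P(A) = P(A|B1)*P(B1) + P(A|B2)*P(B2)
P(A|B1)*P(B1) = 0.703 * 0.495 = 0.347985
P(A|B2)*P(B2) = 0.634 * 0.505 = 0.32017
P(A) = 0.347985 + 0.32017 = 0.668155

0.668155


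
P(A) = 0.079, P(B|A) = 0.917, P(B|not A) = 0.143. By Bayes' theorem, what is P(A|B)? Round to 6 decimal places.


P(A|B) = P(B|A)*P(A) / P(B), P(B) = P(B|A)*P(A) + P(B|not A)*P(not A)
P(B|A)*P(A) = 0.917 * 0.079 = 0.072443
P(B|not A)*P(not A) = 0.143 * 0.921 = 0.131703
P(B) = 0.072443 + 0.131703 = 0.204146
P(A|B) = 0.072443 / 0.204146 ≈ 0.35485878

0.354859


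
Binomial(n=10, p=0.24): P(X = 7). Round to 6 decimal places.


P = C(n,k) * p^k * (1-p)^(n-k)
C(10,7) = 120
p^k = 0.24^7 ≈ 0.00004586471
(1-p)^(n-k) = 0.76^3 = 0.438976
P = 120 * 0.00004586471 * 0.438976 ≈ 0.002416

0.002416


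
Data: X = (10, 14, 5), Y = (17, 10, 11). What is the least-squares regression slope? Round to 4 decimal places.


b = sum((xi-xbar)(yi-ybar)) / sum((xi-xbar)^2)
n = 3, xbar = 29/3 ≈ 9.666667, ybar = 38/3 ≈ 12.666667
Sxy = sum((xi-xbar)(yi-ybar)) = -7/3 ≈ -2.333333
Sxx = sum((xi-xbar)^2) = 122/3 ≈ 40.666667
b = Sxy / Sxx = -7/122 ≈ -0.057377

-0.0574


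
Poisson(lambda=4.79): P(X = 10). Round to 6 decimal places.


P = e^(-lam) * lam^k / k!
e^(-4.79) ≈ 0.008312457
lam^k = 4.79^10 ≈ 6358506.713214
k! = 10! = 3628800
P = 0.008312457 * 6358506.713214 / 3628800 ≈ 0.014565

0.014565


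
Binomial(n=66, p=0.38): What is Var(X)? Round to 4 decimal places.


Var = n*p*(1-p) = 66 * 0.38 * 0.62 = 15.5496

15.5496


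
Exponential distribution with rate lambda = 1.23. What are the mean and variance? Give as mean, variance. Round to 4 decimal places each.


mean = 1/lam, var = 1/lam^2
mean = 1 / 1.23 = 100/123 ≈ 0.813008
lam^2 = 1.23^2 = 1.5129
var = 1 / 1.5129 ≈ 0.660982

0.8130, 0.6610


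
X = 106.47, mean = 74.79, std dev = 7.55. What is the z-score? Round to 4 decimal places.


z = (X - mu) / sigma
X - mu = 106.47 - 74.79 = 31.68
z = 31.68 / 7.55 = 3168/755 ≈ 4.196026

4.1960


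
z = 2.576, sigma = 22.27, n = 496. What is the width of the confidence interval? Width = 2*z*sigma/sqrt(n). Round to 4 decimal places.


width = 2*z*sigma/sqrt(n)
2*z*sigma = 2 * 2.576 * 22.27 = 114.73504
sqrt(496) ≈ 22.271057
width = 114.73504 / 22.271057 ≈ 5.151755

5.1518


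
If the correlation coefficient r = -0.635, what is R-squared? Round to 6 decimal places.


R^2 = r^2 = (-0.635)^2 = 0.403225

0.403225


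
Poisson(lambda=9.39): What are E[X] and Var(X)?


E[X] = Var(X) = lambda = 9.39

9.39, 9.39


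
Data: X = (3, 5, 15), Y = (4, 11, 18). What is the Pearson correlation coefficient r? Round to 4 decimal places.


r = sum((xi-xbar)(yi-ybar)) / sqrt(sum((xi-xbar)^2) * sum((yi-ybar)^2))
n = 3, xbar = 23/3 ≈ 7.666667, ybar = 33/3 = 11
Sxy = sum((xi-xbar)(yi-ybar)) = 84
Sxx = sum((xi-xbar)^2) = 248/3 ≈ 82.666667
Syy = sum((yi-ybar)^2) = 98
sqrt(Sxx*Syy) ≈ 90.007407
r = Sxy / sqrt(Sxx*Syy) = 84 / 90.007407 ≈ 0.933257

0.9333


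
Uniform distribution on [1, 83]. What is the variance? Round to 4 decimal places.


Var = (b-a)^2 / 12
(b-a)^2 = (83 - 1)^2 = 6724
Var = 6724/12 ≈ 560.333333

560.3333


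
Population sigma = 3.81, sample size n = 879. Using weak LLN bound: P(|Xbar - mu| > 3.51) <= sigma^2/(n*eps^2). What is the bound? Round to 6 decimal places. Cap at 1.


bound = min(1, sigma^2/(n*eps^2))
sigma^2 = 3.81^2 = 14.5161
n*eps^2 = 879 * 3.51^2 = 879 * 12.3201 = 10829.3679
sigma^2/(n*eps^2) = 14.5161 / 10829.3679 ≈ 0.00134044

0.001340


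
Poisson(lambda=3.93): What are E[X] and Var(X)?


E[X] = Var(X) = lambda = 3.93

3.93, 3.93


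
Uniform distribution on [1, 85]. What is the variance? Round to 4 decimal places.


Var = (b-a)^2 / 12
(b-a)^2 = (85 - 1)^2 = 7056
Var = 7056/12 = 588

588.0000


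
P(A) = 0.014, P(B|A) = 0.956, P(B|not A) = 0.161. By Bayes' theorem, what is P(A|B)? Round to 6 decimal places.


P(A|B) = P(B|A)*P(A) / P(B), P(B) = P(B|A)*P(A) + P(B|not A)*P(not A)
P(B|A)*P(A) = 0.956 * 0.014 = 0.013384
P(B|not A)*P(not A) = 0.161 * 0.986 = 0.158746
P(B) = 0.013384 + 0.158746 = 0.17213
P(A|B) = 0.013384 / 0.17213 ≈ 0.07775519

0.077755


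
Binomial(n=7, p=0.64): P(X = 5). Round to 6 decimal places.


P = C(n,k) * p^k * (1-p)^(n-k)
C(7,5) = 21
p^k = 0.64^5 ≈ 0.1073742
(1-p)^(n-k) = 0.36^2 = 0.1296
P = 21 * 0.1073742 * 0.1296 ≈ 0.292230

0.292230


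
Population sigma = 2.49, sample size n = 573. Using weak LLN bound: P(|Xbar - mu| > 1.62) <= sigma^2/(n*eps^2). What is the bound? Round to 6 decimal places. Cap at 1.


bound = min(1, sigma^2/(n*eps^2))
sigma^2 = 2.49^2 = 6.2001
n*eps^2 = 573 * 1.62^2 = 573 * 2.6244 = 1503.7812
sigma^2/(n*eps^2) = 6.2001 / 1503.7812 ≈ 0.00412301

0.004123


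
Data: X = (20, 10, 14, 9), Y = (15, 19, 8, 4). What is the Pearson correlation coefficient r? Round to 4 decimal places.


r = sum((xi-xbar)(yi-ybar)) / sqrt(sum((xi-xbar)^2) * sum((yi-ybar)^2))
n = 4, xbar = 53/4 = 13.25, ybar = 46/4 = 11.5
Sxy = sum((xi-xbar)(yi-ybar)) = 28.5
Sxx = sum((xi-xbar)^2) = 74.75
Syy = sum((yi-ybar)^2) = 137
sqrt(Sxx*Syy) ≈ 101.196591
r = Sxy / sqrt(Sxx*Syy) = 28.5 / 101.196591 ≈ 0.281630

0.2816


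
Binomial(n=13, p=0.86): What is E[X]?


E[X] = n*p = 13 * 0.86 = 11.18

11.18


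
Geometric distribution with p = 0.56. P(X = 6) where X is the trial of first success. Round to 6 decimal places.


P = (1-p)^(k-1) * p
(1-p)^(k-1) = 0.44^5 ≈ 0.01649162
P = 0.01649162 * 0.56 ≈ 0.009235309

0.009235


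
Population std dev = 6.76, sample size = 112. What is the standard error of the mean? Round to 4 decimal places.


SE = sigma / sqrt(n)
sqrt(112) ≈ 10.583005
SE = 6.76 / 10.583005 ≈ 0.638760

0.6388


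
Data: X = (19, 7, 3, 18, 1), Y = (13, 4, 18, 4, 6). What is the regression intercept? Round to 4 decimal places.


a = ybar - b*xbar, where b = sum((xi-xbar)(yi-ybar)) / sum((xi-xbar)^2)
n = 5, xbar = 48/5 = 9.6, ybar = 45/5 = 9
Sxy = sum((xi-xbar)(yi-ybar)) = -25
Sxx = sum((xi-xbar)^2) = 283.2
b = Sxy / Sxx = -125/1416 ≈ -0.088277
a = 9 - (-0.088277) * 9.6 = 581/59 ≈ 9.847458

9.8475


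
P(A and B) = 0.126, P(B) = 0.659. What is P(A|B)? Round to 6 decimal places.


P(A|B) = P(A and B) / P(B) = 0.126 / 0.659 = 126/659 ≈ 0.19119879

0.191199


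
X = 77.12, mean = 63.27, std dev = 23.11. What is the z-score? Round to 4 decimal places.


z = (X - mu) / sigma
X - mu = 77.12 - 63.27 = 13.85
z = 13.85 / 23.11 = 1385/2311 ≈ 0.599308

0.5993


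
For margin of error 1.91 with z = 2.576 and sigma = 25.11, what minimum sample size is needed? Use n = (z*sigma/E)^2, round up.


z*sigma/E = 2.576 * 25.11 / 1.91 ≈ 33.865634
(z*sigma/E)^2 ≈ 1146.881133
round up: n = 1147

1147


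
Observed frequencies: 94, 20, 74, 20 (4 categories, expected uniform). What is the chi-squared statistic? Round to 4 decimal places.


chi2 = sum((O-E)^2/E), E = total/4
total = 208, E = 208/4 = 52
(94 - 52)^2 / 52 = 1764 / 52 = 441/13 ≈ 33.923077
(20 - 52)^2 / 52 = 1024 / 52 = 256/13 ≈ 19.692308
(74 - 52)^2 / 52 = 484 / 52 = 121/13 ≈ 9.307692
(20 - 52)^2 / 52 = 1024 / 52 = 256/13 ≈ 19.692308
chi2 = 1074/13 ≈ 82.615385

82.6154


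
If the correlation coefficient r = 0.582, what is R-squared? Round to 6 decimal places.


R^2 = r^2 = (0.582)^2 = 0.338724

0.338724


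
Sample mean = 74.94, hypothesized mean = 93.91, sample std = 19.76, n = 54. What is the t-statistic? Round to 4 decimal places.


t = (xbar - mu0) / (s/sqrt(n))
xbar - mu0 = 74.94 - 93.91 = -18.97
sqrt(54) ≈ 7.34846923
s/sqrt(n) = 19.76 / 7.34846923 ≈ 2.68899541
t = -18.97 / 2.68899541 ≈ -7.054679

-7.0547


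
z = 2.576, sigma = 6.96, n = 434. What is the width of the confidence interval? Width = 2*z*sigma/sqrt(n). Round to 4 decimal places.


width = 2*z*sigma/sqrt(n)
2*z*sigma = 2 * 2.576 * 6.96 = 35.85792
sqrt(434) ≈ 20.832667
width = 35.85792 / 20.832667 ≈ 1.721235

1.7212


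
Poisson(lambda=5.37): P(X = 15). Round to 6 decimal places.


P = e^(-lam) * lam^k / k!
e^(-5.37) ≈ 0.004654131
lam^k = 5.37^15 ≈ 89045973350.624530
k! = 15! = 1307674368000
P = 0.004654131 * 89045973350.624530 / 1307674368000 ≈ 0.000317

0.000317


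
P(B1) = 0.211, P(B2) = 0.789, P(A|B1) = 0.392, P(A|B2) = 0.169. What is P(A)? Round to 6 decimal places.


P(A) = P(A|B1)*P(B1) + P(A|B2)*P(B2)
P(A|B1)*P(B1) = 0.392 * 0.211 = 0.082712
P(A|B2)*P(B2) = 0.169 * 0.789 = 0.133341
P(A) = 0.082712 + 0.133341 = 0.216053

0.216053


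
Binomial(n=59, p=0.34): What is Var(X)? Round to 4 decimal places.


Var = n*p*(1-p) = 59 * 0.34 * 0.66 = 13.2396

13.2396


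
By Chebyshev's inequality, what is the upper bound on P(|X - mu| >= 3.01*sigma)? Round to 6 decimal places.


P <= 1/k^2
k^2 = 3.01^2 = 9.0601
1/k^2 = 1 / 9.0601 ≈ 0.11037406

0.110374


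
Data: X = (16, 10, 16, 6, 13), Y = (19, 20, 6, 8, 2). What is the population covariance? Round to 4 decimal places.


Cov = (1/n)*sum((xi-xbar)(yi-ybar))
n = 5, xbar = 61/5 = 12.2, ybar = 55/5 = 11
sum((xi-xbar)(yi-ybar)) = 3
Cov = 3 / 5 = 0.6

0.6000


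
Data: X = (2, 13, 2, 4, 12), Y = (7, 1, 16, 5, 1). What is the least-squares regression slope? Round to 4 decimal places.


b = sum((xi-xbar)(yi-ybar)) / sum((xi-xbar)^2)
n = 5, xbar = 33/5 = 6.6, ybar = 30/5 = 6
Sxy = sum((xi-xbar)(yi-ybar)) = -107
Sxx = sum((xi-xbar)^2) = 119.2
b = Sxy / Sxx = -535/596 ≈ -0.897651

-0.8977


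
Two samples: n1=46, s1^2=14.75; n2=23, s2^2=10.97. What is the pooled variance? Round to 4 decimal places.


sp^2 = ((n1-1)*s1^2 + (n2-1)*s2^2)/(n1+n2-2)
(n1-1)*s1^2 = 45 * 14.75 = 663.75
(n2-1)*s2^2 = 22 * 10.97 = 241.34
numerator = 663.75 + 241.34 = 905.09
n1+n2-2 = 67
sp^2 = 905.09 / 67 = 90509/6700 ≈ 13.508806

13.5088


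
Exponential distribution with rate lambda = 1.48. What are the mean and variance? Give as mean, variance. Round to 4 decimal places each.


mean = 1/lam, var = 1/lam^2
mean = 1 / 1.48 = 25/37 ≈ 0.675676
lam^2 = 1.48^2 = 2.1904
var = 1 / 2.1904 = 625/1369 ≈ 0.456538

0.6757, 0.4565


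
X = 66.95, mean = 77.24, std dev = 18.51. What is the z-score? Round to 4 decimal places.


z = (X - mu) / sigma
X - mu = 66.95 - 77.24 = -10.29
z = -10.29 / 18.51 = -343/617 ≈ -0.555916

-0.5559


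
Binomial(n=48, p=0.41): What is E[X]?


E[X] = n*p = 48 * 0.41 = 19.68

19.68


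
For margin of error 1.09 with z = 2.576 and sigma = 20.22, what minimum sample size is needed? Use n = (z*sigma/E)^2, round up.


z*sigma/E = 2.576 * 20.22 / 1.09 ≈ 47.785982
(z*sigma/E)^2 ≈ 2283.500042
round up: n = 2284

2284


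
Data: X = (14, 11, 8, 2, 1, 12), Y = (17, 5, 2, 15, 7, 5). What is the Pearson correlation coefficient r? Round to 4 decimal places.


r = sum((xi-xbar)(yi-ybar)) / sqrt(sum((xi-xbar)^2) * sum((yi-ybar)^2))
n = 6, xbar = 48/6 = 8, ybar = 51/6 = 8.5
Sxy = sum((xi-xbar)(yi-ybar)) = -2
Sxx = sum((xi-xbar)^2) = 146
Syy = sum((yi-ybar)^2) = 183.5
sqrt(Sxx*Syy) ≈ 163.679565
r = Sxy / sqrt(Sxx*Syy) = -2 / 163.679565 ≈ -0.012219

-0.0122


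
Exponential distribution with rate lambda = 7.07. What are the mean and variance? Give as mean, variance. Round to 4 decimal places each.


mean = 1/lam, var = 1/lam^2
mean = 1 / 7.07 = 100/707 ≈ 0.141443
lam^2 = 7.07^2 = 49.9849
var = 1 / 49.9849 ≈ 0.020006

0.1414, 0.0200


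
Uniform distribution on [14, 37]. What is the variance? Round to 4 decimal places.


Var = (b-a)^2 / 12
(b-a)^2 = (37 - 14)^2 = 529
Var = 529/12 ≈ 44.083333

44.0833


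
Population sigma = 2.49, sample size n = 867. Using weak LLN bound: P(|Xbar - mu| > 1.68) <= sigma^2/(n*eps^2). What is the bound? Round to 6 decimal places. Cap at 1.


bound = min(1, sigma^2/(n*eps^2))
sigma^2 = 2.49^2 = 6.2001
n*eps^2 = 867 * 1.68^2 = 867 * 2.8224 = 2447.0208
sigma^2/(n*eps^2) = 6.2001 / 2447.0208 ≈ 0.00253373

0.002534


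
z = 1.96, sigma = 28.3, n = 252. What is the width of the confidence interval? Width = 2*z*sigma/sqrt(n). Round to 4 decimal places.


width = 2*z*sigma/sqrt(n)
2*z*sigma = 2 * 1.96 * 28.3 = 110.936
sqrt(252) ≈ 15.874508
width = 110.936 / 15.874508 ≈ 6.988311

6.9883


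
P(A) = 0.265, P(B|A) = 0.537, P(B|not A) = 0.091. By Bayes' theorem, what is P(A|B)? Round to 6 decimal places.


P(A|B) = P(B|A)*P(A) / P(B), P(B) = P(B|A)*P(A) + P(B|not A)*P(not A)
P(B|A)*P(A) = 0.537 * 0.265 = 0.142305
P(B|not A)*P(not A) = 0.091 * 0.735 = 0.066885
P(B) = 0.142305 + 0.066885 = 0.20919
P(A|B) = 0.142305 / 0.20919 ≈ 0.68026674

0.680267


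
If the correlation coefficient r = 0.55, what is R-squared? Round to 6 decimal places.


R^2 = r^2 = (0.55)^2 = 0.3025

0.302500


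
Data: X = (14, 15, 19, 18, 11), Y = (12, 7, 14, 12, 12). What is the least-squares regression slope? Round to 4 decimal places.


b = sum((xi-xbar)(yi-ybar)) / sum((xi-xbar)^2)
n = 5, xbar = 77/5 = 15.4, ybar = 57/5 = 11.4
Sxy = sum((xi-xbar)(yi-ybar)) = 9.2
Sxx = sum((xi-xbar)^2) = 41.2
b = Sxy / Sxx = 23/103 ≈ 0.223301

0.2233


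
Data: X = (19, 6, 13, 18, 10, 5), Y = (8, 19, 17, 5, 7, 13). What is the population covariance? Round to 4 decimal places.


Cov = (1/n)*sum((xi-xbar)(yi-ybar))
n = 6, xbar = 71/6 ≈ 11.833333, ybar = 69/6 = 11.5
sum((xi-xbar)(yi-ybar)) = -104.5
Cov = -104.5 / 6 = -209/12 ≈ -17.416667

-17.4167


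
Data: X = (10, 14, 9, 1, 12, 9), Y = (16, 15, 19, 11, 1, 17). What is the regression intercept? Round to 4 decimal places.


a = ybar - b*xbar, where b = sum((xi-xbar)(yi-ybar)) / sum((xi-xbar)^2)
n = 6, xbar = 55/6 ≈ 9.166667, ybar = 79/6 ≈ 13.166667
Sxy = sum((xi-xbar)(yi-ybar)) = -43/6 ≈ -7.166667
Sxx = sum((xi-xbar)^2) = 593/6 ≈ 98.833333
b = Sxy / Sxx = -43/593 ≈ -0.072513
a = 13.166667 - (-0.072513) * 9.166667 = 8202/593 ≈ 13.831366

13.8314


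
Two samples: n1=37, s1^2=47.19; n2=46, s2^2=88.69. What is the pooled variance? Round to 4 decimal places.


sp^2 = ((n1-1)*s1^2 + (n2-1)*s2^2)/(n1+n2-2)
(n1-1)*s1^2 = 36 * 47.19 = 1698.84
(n2-1)*s2^2 = 45 * 88.69 = 3991.05
numerator = 1698.84 + 3991.05 = 5689.89
n1+n2-2 = 81
sp^2 = 5689.89 / 81 = 63221/900 ≈ 70.245556

70.2456


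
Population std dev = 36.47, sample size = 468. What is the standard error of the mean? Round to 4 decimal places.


SE = sigma / sqrt(n)
sqrt(468) ≈ 21.633308
SE = 36.47 / 21.633308 ≈ 1.685826

1.6858


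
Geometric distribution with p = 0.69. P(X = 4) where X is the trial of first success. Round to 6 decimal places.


P = (1-p)^(k-1) * p
(1-p)^(k-1) = 0.31^3 = 0.029791
P = 0.029791 * 0.69 = 0.02055579

0.020556


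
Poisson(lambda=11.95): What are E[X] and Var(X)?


E[X] = Var(X) = lambda = 11.95

11.95, 11.95


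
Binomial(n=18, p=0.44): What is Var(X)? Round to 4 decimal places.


Var = n*p*(1-p) = 18 * 0.44 * 0.56 = 4.4352

4.4352


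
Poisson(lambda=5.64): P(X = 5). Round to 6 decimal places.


P = e^(-lam) * lam^k / k!
e^(-5.64) ≈ 0.003552868
lam^k = 5.64^5 ≈ 5706.837678
k! = 5! = 120
P = 0.003552868 * 5706.837678 / 120 ≈ 0.168964

0.168964


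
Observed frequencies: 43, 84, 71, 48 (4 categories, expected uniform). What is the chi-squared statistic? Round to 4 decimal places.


chi2 = sum((O-E)^2/E), E = total/4
total = 246, E = 246/4 = 61.5
(43 - 61.5)^2 / 61.5 = 342.25 / 61.5 = 1369/246 ≈ 5.565041
(84 - 61.5)^2 / 61.5 = 506.25 / 61.5 = 675/82 ≈ 8.231707
(71 - 61.5)^2 / 61.5 = 90.25 / 61.5 = 361/246 ≈ 1.467480
(48 - 61.5)^2 / 61.5 = 182.25 / 61.5 = 243/82 ≈ 2.963415
chi2 = 2242/123 ≈ 18.227642

18.2276


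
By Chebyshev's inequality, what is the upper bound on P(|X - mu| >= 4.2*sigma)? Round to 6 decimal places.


P <= 1/k^2
k^2 = 4.2^2 = 17.64
1/k^2 = 1 / 17.64 = 25/441 ≈ 0.05668934

0.056689


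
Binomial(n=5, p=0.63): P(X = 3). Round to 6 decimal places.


P = C(n,k) * p^k * (1-p)^(n-k)
C(5,3) = 10
p^k = 0.63^3 = 0.250047
(1-p)^(n-k) = 0.37^2 = 0.1369
P = 10 * 0.250047 * 0.1369 ≈ 0.342314

0.342314


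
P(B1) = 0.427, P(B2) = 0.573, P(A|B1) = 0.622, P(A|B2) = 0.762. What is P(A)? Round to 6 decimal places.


P(A) = P(A|B1)*P(B1) + P(A|B2)*P(B2)
P(A|B1)*P(B1) = 0.622 * 0.427 = 0.265594
P(A|B2)*P(B2) = 0.762 * 0.573 = 0.436626
P(A) = 0.265594 + 0.436626 = 0.70222

0.702220


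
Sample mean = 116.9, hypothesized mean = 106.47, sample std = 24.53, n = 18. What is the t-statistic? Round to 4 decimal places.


t = (xbar - mu0) / (s/sqrt(n))
xbar - mu0 = 116.9 - 106.47 = 10.43
sqrt(18) ≈ 4.24264069
s/sqrt(n) = 24.53 / 4.24264069 ≈ 5.78177645
t = 10.43 / 5.78177645 ≈ 1.803944

1.8039


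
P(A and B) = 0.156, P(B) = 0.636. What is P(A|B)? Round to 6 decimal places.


P(A|B) = P(A and B) / P(B) = 0.156 / 0.636 = 13/53 ≈ 0.24528302

0.245283


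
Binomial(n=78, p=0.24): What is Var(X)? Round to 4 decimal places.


Var = n*p*(1-p) = 78 * 0.24 * 0.76 = 14.2272

14.2272


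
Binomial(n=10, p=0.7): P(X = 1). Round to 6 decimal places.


P = C(n,k) * p^k * (1-p)^(n-k)
C(10,1) = 10
p^k = 0.7^1 = 0.7
(1-p)^(n-k) = 0.3^9 = 0.000019683
P = 10 * 0.7 * 0.000019683 ≈ 0.000138

0.000138


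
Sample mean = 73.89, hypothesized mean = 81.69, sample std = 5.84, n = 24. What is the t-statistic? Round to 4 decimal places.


t = (xbar - mu0) / (s/sqrt(n))
xbar - mu0 = 73.89 - 81.69 = -7.8
sqrt(24) ≈ 4.89897949
s/sqrt(n) = 5.84 / 4.89897949 ≈ 1.19208501
t = -7.8 / 1.19208501 ≈ -6.543158

-6.5432


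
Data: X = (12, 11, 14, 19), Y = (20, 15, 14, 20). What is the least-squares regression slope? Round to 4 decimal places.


b = sum((xi-xbar)(yi-ybar)) / sum((xi-xbar)^2)
n = 4, xbar = 56/4 = 14, ybar = 69/4 = 17.25
Sxy = sum((xi-xbar)(yi-ybar)) = 15
Sxx = sum((xi-xbar)^2) = 38
b = Sxy / Sxx = 15/38 ≈ 0.394737

0.3947


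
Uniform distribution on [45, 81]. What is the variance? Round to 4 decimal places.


Var = (b-a)^2 / 12
(b-a)^2 = (81 - 45)^2 = 1296
Var = 1296/12 = 108

108.0000


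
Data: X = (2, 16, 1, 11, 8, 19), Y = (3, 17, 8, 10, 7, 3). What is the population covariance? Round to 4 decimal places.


Cov = (1/n)*sum((xi-xbar)(yi-ybar))
n = 6, xbar = 57/6 = 9.5, ybar = 48/6 = 8
sum((xi-xbar)(yi-ybar)) = 53
Cov = 53 / 6 = 53/6 ≈ 8.833333

8.8333


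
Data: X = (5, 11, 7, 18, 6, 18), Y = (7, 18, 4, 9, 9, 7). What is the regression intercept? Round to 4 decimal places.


a = ybar - b*xbar, where b = sum((xi-xbar)(yi-ybar)) / sum((xi-xbar)^2)
n = 6, xbar = 65/6 ≈ 10.833333, ybar = 54/6 = 9
Sxy = sum((xi-xbar)(yi-ybar)) = 18
Sxx = sum((xi-xbar)^2) = 1049/6 ≈ 174.833333
b = Sxy / Sxx = 108/1049 ≈ 0.102955
a = 9 - 0.102955 * 10.833333 = 8271/1049 ≈ 7.884652

7.8847


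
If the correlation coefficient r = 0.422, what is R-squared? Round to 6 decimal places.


R^2 = r^2 = (0.422)^2 = 0.178084

0.178084


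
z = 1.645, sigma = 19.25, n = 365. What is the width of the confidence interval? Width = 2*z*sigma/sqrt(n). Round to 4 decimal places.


width = 2*z*sigma/sqrt(n)
2*z*sigma = 2 * 1.645 * 19.25 = 63.3325
sqrt(365) ≈ 19.104973
width = 63.3325 / 19.104973 ≈ 3.314975

3.3150


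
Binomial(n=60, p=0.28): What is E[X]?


E[X] = n*p = 60 * 0.28 = 16.8

16.8


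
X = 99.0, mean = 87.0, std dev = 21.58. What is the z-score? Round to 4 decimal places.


z = (X - mu) / sigma
X - mu = 99.0 - 87.0 = 12
z = 12 / 21.58 = 600/1079 ≈ 0.556070

0.5561
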